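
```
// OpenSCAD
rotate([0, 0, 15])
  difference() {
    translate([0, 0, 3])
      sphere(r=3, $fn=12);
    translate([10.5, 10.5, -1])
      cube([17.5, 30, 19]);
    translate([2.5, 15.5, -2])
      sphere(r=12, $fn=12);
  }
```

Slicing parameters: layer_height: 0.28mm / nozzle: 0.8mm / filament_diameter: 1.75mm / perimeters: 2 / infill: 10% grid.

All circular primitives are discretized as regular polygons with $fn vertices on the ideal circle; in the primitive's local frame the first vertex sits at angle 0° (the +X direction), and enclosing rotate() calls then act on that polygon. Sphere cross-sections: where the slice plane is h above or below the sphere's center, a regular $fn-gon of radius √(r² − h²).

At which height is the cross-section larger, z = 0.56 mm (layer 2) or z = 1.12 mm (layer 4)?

Layer 2 (z = 0.56): the r=3 sphere contributes a regular 12-gon of circumradius √(3²−2.44²) = 1.745 (area = (12/2)·1.745²·sin(360°/12) = 9.14 mm²); the 17.5×30 cube at (10.5, 10.5) contributes its full rectangle (area 525.00 mm²); the sphere at (2.5, 15.5): section is a regular 12-gon, circumradius = √(r²−h²) = √(12²−2.56²) = 11.724 (area = (12/2)·11.724²·sin(360°/12) = 412.34 mm²); Subtracting the remaining from the first: starting from the r=3 sphere (9.14 mm²), the 17.5×30 cube at (10.5, 10.5) misses the remaining region (no effect); the r=12 sphere at (2.5, 15.5) misses the remaining region (no effect) — area = 9.14 mm²; (whole slice rotated 15° about Z — lengths, areas and connectivity unchanged). So its area = 9.14 mm². Layer 4 (z = 1.12): the r=3 sphere contributes a regular 12-gon of circumradius √(3²−1.88²) = 2.338 (area = (12/2)·2.338²·sin(360°/12) = 16.40 mm²); the cube at (10.5, 10.5) is present — its section is the full 17.5×30 rectangle (area 525.00 mm²); the sphere at (2.5, 15.5): section is a regular 12-gon, circumradius = √(r²−h²) = √(12²−3.12²) = 11.587 (area = (12/2)·11.587²·sin(360°/12) = 402.80 mm²); Subtracting the remaining from the first: starting from the r=3 sphere (16.40 mm²), the 17.5×30 cube at (10.5, 10.5) misses the remaining region (no effect); the r=12 sphere at (2.5, 15.5) misses the remaining region (no effect) — area = 16.40 mm²; (rotated 15° about Z; rotation is an isometry so areas/perimeters/island counts are preserved). So its area = 16.40 mm². Layer 4 is larger (16.40 vs 9.14 mm²).

layer 4 (z = 1.12 mm)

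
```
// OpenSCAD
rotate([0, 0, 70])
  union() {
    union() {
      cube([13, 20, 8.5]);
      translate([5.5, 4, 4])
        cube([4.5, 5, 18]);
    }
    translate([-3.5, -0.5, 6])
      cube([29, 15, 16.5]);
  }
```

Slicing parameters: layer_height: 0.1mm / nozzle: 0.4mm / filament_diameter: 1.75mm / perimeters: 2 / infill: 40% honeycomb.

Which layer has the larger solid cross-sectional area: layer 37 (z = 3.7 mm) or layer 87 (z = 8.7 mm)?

layer 87 (z = 8.7 mm)

Layer 37 (z = 3.7): the cube is present — its section is the full 13×20 rectangle (area 260.00 mm²); the cube at (5.5, 4) is absent (z outside [4, 22]); Merging all regions: only the 13×20 cube is present, so the union is just that shape — area = 260.00 mm²; the cube at (-3.5, -0.5) is not intersected at this z (z outside [6, 22.5]); Merging all regions: only that combined region is present, so the union is just that shape — area = 260.00 mm²; (whole slice rotated 70° about Z — lengths, areas and connectivity unchanged). So its area = 260.00 mm². Layer 87 (z = 8.7): the cube does not reach this height (z outside [0, 8.5]); the cube at (5.5, 4) is present — its section is the full 4.5×5 rectangle (area 22.50 mm²); Merging all regions: only the 4.5×5 cube at (5.5, 4) is present, so the union is just that shape — area = 22.50 mm²; the 29×15 cube at (-3.5, -0.5) contributes its full rectangle (area 435.00 mm²); Combining (union): that combined region lies entirely inside the 29×15 cube at (-3.5, -0.5), so the union is just the 29×15 cube at (-3.5, -0.5) — area = 435.00 mm²; (rotated 70° about Z; rotation is an isometry so areas/perimeters/island counts are preserved). So its area = 435.00 mm². Layer 87 is larger (435.00 vs 260.00 mm²).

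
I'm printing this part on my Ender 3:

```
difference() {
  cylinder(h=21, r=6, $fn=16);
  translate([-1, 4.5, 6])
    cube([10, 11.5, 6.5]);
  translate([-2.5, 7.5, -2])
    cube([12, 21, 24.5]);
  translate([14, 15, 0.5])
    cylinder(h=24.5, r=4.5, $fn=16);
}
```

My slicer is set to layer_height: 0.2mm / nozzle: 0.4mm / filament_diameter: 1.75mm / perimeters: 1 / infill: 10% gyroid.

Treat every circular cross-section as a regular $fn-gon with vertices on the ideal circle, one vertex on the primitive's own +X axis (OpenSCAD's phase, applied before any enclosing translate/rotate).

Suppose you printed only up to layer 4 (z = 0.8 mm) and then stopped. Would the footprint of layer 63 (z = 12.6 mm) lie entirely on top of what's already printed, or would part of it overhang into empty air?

entirely on top

Compare the two slices. At z = 0.8: the cylinder: section is a regular 16-gon, circumradius r=6 (area = (16/2)·6.000²·sin(360°/16) = 110.21 mm²); the cube at (-1, 4.5) is absent (z outside [6, 12.5]); the cube at (-2.5, 7.5) (footprint 12×21) is included at this height (area 252.00 mm²); the cylinder at (14, 15): section is a regular 16-gon, circumradius r=4.5 (area = (16/2)·4.500²·sin(360°/16) = 61.99 mm²); Subtracting the remaining from the first: starting from the r=6 cylinder (110.21 mm²), the 12×21 cube at (-2.5, 7.5) misses the remaining region (no effect); the r=4.5 cylinder at (14, 15) misses the remaining region (no effect) — area = 110.21 mm². At z = 12.6: the r=6 cylinder contributes a regular 16-gon of circumradius 6 (area = (16/2)·6.000²·sin(360°/16) = 110.21 mm²); the cube at (-1, 4.5) is absent (z outside [6, 12.5]); the cube at (-2.5, 7.5) is present — its section is the full 12×21 rectangle (area 252.00 mm²); the r=4.5 cylinder at (14, 15) contributes a regular 16-gon of circumradius 4.5 (area = (16/2)·4.500²·sin(360°/16) = 61.99 mm²); Subtracting the remaining from the first: starting from the r=6 cylinder (110.21 mm²), the 12×21 cube at (-2.5, 7.5) misses the remaining region (no effect); the r=4.5 cylinder at (14, 15) misses the remaining region (no effect) — area = 110.21 mm². Checking containment: the cross-section at z = 12.6 is a subset of the cross-section at z = 0.8.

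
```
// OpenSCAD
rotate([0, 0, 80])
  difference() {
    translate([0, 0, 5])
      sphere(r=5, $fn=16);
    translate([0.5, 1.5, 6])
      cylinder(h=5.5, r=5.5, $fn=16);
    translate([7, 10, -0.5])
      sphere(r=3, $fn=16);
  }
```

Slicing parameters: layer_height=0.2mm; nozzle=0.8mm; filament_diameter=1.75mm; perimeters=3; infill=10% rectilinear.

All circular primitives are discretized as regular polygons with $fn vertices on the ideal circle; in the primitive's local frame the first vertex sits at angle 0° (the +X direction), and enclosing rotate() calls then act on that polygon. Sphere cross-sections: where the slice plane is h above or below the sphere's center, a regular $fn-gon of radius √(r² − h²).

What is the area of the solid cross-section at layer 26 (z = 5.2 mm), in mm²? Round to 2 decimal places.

76.41 mm²

At z = 5.2 mm: the r=5 sphere contributes a regular 16-gon of circumradius √(5²−0.2²) = 4.996 (area = (16/2)·4.996²·sin(360°/16) = 76.41 mm²); the cylinder at (0.5, 1.5) is not intersected at this z (z outside [6, 11.5]); the sphere at (7, 10) is not intersected at this z (|z−center|=5.700 > r=3); Subtracting the remaining from the first: none of the subtracted shapes is present at this height, so the r=5 sphere is unchanged — area = 76.41 mm²; (rotated 80° about Z; rotation is an isometry so areas/perimeters/island counts are preserved). Overall, the cross-section is a single solid region. Net area = 76.41 mm².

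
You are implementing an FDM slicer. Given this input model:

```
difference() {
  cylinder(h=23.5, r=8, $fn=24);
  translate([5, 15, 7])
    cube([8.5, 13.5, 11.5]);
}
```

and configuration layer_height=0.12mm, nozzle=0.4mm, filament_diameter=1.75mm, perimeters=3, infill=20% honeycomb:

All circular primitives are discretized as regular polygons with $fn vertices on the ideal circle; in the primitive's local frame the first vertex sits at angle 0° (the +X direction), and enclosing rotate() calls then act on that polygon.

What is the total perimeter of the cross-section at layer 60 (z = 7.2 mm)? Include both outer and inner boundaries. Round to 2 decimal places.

At z = 7.2 mm: the r=8 cylinder gives a regular 24-gon of circumradius 8 (constant along its height) (perimeter = 2·24·8.000·sin(180°/24) = 50.12 mm); the cube at (5, 15) (footprint 8.5×13.5) is included at this height (perimeter 44.00 mm); After the difference (first − rest): starting from the r=8 cylinder, the 8.5×13.5 cube at (5, 15) misses the remaining region (no effect) — boundary = 50.12 mm. Overall, the cross-section is a single solid region. Total boundary length (outer) = 50.12 mm.

50.12 mm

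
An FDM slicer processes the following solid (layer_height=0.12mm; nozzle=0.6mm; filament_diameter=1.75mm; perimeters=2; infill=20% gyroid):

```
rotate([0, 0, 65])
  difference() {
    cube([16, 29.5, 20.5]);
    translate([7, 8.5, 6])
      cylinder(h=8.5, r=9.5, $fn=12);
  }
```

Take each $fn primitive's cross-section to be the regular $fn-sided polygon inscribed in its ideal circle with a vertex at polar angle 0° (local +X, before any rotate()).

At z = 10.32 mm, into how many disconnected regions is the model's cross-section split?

3

At z = 10.32 mm: the cube is present — its section is the full 16×29.5 rectangle; the r=9.5 cylinder at (7, 8.5) contributes a regular 12-gon of circumradius 9.5; After the difference (first − rest): starting from the 16×29.5 cube, the r=9.5 cylinder at (7, 8.5) partially overlaps it — only the 246.87 mm² overlap (of its 270.75 mm²) is removed, clipping the outline — 3 connected regions; (whole slice rotated 65° about Z — lengths, areas and connectivity unchanged). The result has 3 disconnected regions.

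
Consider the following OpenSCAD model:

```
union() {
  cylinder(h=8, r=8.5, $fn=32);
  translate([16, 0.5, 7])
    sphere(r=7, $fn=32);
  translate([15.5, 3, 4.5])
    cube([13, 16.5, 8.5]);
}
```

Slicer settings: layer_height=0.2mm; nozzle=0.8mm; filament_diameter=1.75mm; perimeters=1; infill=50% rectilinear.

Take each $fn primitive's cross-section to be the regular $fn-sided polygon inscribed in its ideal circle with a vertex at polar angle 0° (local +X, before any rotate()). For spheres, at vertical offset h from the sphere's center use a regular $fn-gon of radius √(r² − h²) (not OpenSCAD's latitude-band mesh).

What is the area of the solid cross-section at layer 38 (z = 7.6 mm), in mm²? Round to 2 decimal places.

568.66 mm²

At z = 7.6 mm: the r=8.5 cylinder contributes a regular 32-gon of circumradius 8.5 (area = (32/2)·8.500²·sin(360°/32) = 225.52 mm²); the sphere at (16, 0.5): section is a regular 32-gon, circumradius = √(r²−h²) = √(7²−0.6²) = 6.974 (area = (32/2)·6.974²·sin(360°/32) = 151.83 mm²); the cube at (15.5, 3) (footprint 13×16.5) is included at this height (area 214.50 mm²); Merging all regions: the regions partially overlap — summed areas 591.85 mm² minus the doubly-counted overlap 23.19 mm² gives 568.66 mm² — area = 568.66 mm². Overall, the cross-section has 2 separate islands. Net area = 568.66 mm².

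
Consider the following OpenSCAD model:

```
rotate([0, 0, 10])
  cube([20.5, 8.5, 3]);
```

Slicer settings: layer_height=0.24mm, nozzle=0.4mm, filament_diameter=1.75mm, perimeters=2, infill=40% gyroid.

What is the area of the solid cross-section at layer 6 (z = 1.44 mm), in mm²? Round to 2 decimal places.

174.25 mm²

At z = 1.44 mm: the cube is present — its section is the full 20.5×8.5 rectangle (area 174.25 mm²); (rotated 10° about Z; rotation is an isometry so areas/perimeters/island counts are preserved). Overall, the cross-section is a single solid region. Net area = 174.25 mm².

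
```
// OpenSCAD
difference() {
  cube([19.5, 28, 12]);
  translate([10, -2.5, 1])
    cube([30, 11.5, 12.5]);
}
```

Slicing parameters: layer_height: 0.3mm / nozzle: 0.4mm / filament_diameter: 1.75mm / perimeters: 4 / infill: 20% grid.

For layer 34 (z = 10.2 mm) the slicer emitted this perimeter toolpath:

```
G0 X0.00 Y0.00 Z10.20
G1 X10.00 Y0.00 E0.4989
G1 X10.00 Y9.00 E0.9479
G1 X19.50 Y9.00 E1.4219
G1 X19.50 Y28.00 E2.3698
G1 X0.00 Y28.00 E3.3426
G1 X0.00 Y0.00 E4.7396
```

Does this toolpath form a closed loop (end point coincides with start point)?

Start point (G0): (0.00, 0.00). End point (last G1): the path returns to the start — closed.

yes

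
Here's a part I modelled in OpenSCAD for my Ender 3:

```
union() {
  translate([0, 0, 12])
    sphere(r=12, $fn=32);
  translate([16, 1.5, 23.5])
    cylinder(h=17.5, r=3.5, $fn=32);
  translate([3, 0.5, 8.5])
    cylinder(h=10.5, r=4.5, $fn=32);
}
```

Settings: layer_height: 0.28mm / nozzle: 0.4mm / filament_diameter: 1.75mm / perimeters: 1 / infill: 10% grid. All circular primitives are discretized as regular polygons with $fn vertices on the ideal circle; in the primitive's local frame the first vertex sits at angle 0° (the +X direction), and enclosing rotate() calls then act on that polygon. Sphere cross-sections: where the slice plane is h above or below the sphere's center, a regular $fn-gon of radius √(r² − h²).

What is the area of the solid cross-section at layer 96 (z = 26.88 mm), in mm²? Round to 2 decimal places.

38.24 mm²

At z = 26.88 mm: the sphere does not reach this height (|z−center|=14.880 > r=12); the cylinder at (16, 1.5): section is a regular 32-gon, circumradius r=3.5 (area = (32/2)·3.500²·sin(360°/32) = 38.24 mm²); the cylinder at (3, 0.5) is absent (z outside [8.5, 19]); Combining (union): only the r=3.5 cylinder at (16, 1.5) is present, so the union is just that shape — area = 38.24 mm². Overall, the cross-section is a single solid region. Net area = 38.24 mm².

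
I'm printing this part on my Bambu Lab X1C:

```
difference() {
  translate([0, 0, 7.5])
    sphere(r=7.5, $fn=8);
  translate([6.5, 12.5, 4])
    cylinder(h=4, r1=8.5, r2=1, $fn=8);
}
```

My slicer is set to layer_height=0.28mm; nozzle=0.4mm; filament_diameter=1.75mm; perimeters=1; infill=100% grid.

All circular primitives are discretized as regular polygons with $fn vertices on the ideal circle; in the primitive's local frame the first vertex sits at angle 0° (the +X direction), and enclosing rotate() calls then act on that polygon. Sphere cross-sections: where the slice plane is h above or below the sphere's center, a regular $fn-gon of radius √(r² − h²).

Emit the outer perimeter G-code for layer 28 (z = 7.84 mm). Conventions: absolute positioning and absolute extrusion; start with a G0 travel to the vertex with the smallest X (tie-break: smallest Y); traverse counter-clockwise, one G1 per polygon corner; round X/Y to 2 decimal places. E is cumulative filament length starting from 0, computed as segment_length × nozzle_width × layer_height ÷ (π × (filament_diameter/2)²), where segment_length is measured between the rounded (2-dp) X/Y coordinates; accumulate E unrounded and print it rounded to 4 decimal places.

G0 X-7.49 Y0.00 Z7.84
G1 X-5.30 Y-5.30 E0.2670
G1 X0.00 Y-7.49 E0.5341
G1 X5.30 Y-5.30 E0.8011
G1 X7.49 Y0.00 E1.0681
G1 X5.30 Y5.30 E1.3351
G1 X0.00 Y7.49 E1.6022
G1 X-5.30 Y5.30 E1.8692
G1 X-7.49 Y0.00 E2.1362

At z = 7.84 mm: the sphere: section is a regular 8-gon, circumradius = √(r²−h²) = √(7.5²−0.34²) = 7.492; the cone at (6.5, 12.5) (r1=8.5→r2=1) has section circumradius 1.300 here — a regular 8-gon; Taking the first minus the rest: starting from the r=7.5 sphere, the cone at (6.5, 12.5) misses the remaining region (no effect) — 1 connected region. The outline is a single polygon with 8 vertices. Extrusion per mm of travel: 0.4 × 0.28 / (π × 0.875²) = 0.046564. Accumulating E over each segment gives final E = 2.1362.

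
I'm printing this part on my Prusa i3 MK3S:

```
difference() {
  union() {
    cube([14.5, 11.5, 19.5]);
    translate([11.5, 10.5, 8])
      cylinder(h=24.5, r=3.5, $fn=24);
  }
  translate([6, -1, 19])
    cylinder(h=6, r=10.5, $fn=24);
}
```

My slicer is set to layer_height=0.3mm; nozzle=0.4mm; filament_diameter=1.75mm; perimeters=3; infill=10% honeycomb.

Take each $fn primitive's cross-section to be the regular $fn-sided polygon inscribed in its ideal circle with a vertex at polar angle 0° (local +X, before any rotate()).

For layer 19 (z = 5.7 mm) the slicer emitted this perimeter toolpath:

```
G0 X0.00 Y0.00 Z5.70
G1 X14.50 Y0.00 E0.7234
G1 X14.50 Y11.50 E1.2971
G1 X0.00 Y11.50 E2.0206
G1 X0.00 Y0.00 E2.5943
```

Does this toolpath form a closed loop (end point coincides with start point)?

Start point (G0): (0.00, 0.00). End point (last G1): the path returns to the start — closed.

yes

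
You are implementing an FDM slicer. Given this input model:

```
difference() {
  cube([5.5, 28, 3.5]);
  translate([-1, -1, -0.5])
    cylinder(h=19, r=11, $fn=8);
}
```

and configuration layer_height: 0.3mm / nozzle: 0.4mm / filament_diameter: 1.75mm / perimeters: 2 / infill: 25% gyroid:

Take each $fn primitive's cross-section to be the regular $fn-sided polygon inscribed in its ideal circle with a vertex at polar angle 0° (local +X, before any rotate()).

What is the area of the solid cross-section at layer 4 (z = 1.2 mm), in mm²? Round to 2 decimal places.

107.54 mm²

At z = 1.2 mm: the 5.5×28 cube contributes its full rectangle (area 154.00 mm²); the r=11 cylinder at (-1, -1) contributes a regular 8-gon of circumradius 11 (area = (8/2)·11.000²·sin(360°/8) = 342.24 mm²); After the difference (first − rest): starting from the 5.5×28 cube (154.00 mm²), the r=11 cylinder at (-1, -1) partially overlaps it — only the 46.46 mm² overlap (of its 342.24 mm²) is removed, clipping the outline — area = 107.54 mm². Overall, the cross-section is a single solid region. Net area = 107.54 mm².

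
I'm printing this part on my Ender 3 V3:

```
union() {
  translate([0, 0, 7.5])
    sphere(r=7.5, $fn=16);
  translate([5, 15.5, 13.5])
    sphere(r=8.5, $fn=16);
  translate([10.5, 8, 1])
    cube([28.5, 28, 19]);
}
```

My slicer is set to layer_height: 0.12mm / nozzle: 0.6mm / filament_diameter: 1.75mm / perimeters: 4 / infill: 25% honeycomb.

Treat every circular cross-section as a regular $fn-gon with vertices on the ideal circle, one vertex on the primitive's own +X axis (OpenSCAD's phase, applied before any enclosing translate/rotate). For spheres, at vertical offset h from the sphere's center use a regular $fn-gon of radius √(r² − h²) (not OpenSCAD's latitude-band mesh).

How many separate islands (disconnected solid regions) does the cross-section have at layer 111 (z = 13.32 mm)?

At z = 13.32 mm: the sphere: section is a regular 16-gon, circumradius = √(r²−h²) = √(7.5²−5.82²) = 4.730; the r=8.5 sphere at (5, 15.5) slices to a regular 16-gon of circumradius 8.498 (√(r²−h²) with h=0.18 from center); the 28.5×28 cube at (10.5, 8) contributes its full rectangle; Combining (union): the regions partially overlap (shared area 25.46 mm²), so overlapping operands fuse into one piece — 2 connected regions. Overall, the cross-section has 2 separate islands. Island count = 2.

2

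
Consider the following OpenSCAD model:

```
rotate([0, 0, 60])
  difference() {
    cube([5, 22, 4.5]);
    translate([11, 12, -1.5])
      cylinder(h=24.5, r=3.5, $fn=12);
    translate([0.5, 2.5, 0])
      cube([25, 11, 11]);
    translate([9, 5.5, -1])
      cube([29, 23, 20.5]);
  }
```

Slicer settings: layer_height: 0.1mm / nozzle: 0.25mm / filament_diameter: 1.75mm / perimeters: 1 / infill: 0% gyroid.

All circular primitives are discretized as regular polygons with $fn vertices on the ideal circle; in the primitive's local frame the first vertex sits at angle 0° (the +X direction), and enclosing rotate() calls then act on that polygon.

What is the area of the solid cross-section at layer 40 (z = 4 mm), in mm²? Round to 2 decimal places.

At z = 4 mm: the cube (footprint 5×22) is included at this height (area 110.00 mm²); the cylinder at (11, 12): section is a regular 12-gon, circumradius r=3.5 (area = (12/2)·3.500²·sin(360°/12) = 36.75 mm²); the cube at (0.5, 2.5) is present — its section is the full 25×11 rectangle (area 275.00 mm²); the cube at (9, 5.5) (footprint 29×23) is included at this height (area 667.00 mm²); Subtracting the remaining from the first: starting from the 5×22 cube (110.00 mm²), the r=3.5 cylinder at (11, 12) misses the remaining region (no effect); the 25×11 cube at (0.5, 2.5) partially overlaps it — only the 49.50 mm² overlap (of its 275.00 mm²) is removed, clipping the outline; the 29×23 cube at (9, 5.5) misses the remaining region (no effect) — area = 60.50 mm²; (rotated 60° about Z; rotation is an isometry so areas/perimeters/island counts are preserved). Overall, the cross-section is a single solid region. Net area = 60.50 mm².

60.50 mm²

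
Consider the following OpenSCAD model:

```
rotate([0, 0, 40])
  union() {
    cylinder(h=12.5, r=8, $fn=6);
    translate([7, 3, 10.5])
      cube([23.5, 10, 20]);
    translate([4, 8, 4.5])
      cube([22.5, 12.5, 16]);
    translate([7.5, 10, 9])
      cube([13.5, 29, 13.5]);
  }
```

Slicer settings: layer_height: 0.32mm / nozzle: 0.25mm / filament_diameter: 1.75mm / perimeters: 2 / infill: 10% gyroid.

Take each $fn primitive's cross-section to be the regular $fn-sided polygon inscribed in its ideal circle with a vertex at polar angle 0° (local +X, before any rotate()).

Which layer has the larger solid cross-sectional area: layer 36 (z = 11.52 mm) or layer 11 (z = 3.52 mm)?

layer 36 (z = 11.52 mm)

Layer 36 (z = 11.52): the r=8 cylinder gives a regular 6-gon of circumradius 8 (constant along its height) (area = (6/2)·8.000²·sin(360°/6) = 166.28 mm²); the 23.5×10 cube at (7, 3) contributes its full rectangle (area 235.00 mm²); the 22.5×12.5 cube at (4, 8) contributes its full rectangle (area 281.25 mm²); the cube at (7.5, 10) is present — its section is the full 13.5×29 rectangle (area 391.50 mm²); Taking the union: the regions partially overlap — summed areas 1074.03 mm² minus the doubly-counted overlap 239.25 mm² gives 834.78 mm² — area = 834.78 mm²; (rotated 40° about Z; rotation is an isometry so areas/perimeters/island counts are preserved). So its area = 834.78 mm². Layer 11 (z = 3.52): the cylinder: section is a regular 6-gon, circumradius r=8 (area = (6/2)·8.000²·sin(360°/6) = 166.28 mm²); the cube at (7, 3) does not reach this height (z outside [10.5, 30.5]); the cube at (4, 8) is not intersected at this z (z outside [4.5, 20.5]); the cube at (7.5, 10) is not intersected at this z (z outside [9, 22.5]); Merging all regions: only the r=8 cylinder is present, so the union is just that shape — area = 166.28 mm²; (rotated 40° about Z; rotation is an isometry so areas/perimeters/island counts are preserved). So its area = 166.28 mm². Layer 36 is larger (834.78 vs 166.28 mm²).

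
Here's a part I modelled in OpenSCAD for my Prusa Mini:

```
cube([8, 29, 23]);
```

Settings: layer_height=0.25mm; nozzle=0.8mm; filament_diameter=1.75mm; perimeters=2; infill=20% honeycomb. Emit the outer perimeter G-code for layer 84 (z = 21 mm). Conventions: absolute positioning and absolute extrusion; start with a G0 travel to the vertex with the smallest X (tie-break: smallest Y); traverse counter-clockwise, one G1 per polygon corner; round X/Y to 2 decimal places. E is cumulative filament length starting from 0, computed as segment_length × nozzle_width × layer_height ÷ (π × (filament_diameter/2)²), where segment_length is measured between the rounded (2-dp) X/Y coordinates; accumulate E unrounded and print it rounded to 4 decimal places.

At z = 21 mm: the 8×29 cube contributes its full rectangle. The outline is a single polygon with 4 vertices. Extrusion per mm of travel: 0.8 × 0.25 / (π × 0.875²) = 0.083150. Accumulating E over each segment gives final E = 6.1531.

G0 X0.00 Y0.00 Z21.00
G1 X8.00 Y0.00 E0.6652
G1 X8.00 Y29.00 E3.0766
G1 X0.00 Y29.00 E3.7418
G1 X0.00 Y0.00 E6.1531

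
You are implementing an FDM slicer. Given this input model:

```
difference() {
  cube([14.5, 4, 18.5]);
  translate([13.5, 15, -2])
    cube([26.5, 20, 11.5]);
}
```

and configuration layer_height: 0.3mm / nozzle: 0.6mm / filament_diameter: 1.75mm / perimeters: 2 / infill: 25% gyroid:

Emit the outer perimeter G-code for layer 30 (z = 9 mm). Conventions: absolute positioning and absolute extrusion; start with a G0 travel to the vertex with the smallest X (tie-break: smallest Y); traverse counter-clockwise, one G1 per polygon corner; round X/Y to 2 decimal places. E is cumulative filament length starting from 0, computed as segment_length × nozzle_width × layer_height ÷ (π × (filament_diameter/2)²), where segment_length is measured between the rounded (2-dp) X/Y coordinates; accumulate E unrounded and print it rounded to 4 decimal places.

G0 X0.00 Y0.00 Z9.00
G1 X14.50 Y0.00 E1.0851
G1 X14.50 Y4.00 E1.3845
G1 X0.00 Y4.00 E2.4696
G1 X0.00 Y0.00 E2.7689

At z = 9 mm: the 14.5×4 cube contributes its full rectangle; the 26.5×20 cube at (13.5, 15) contributes its full rectangle; After the difference (first − rest): starting from the 14.5×4 cube, the 26.5×20 cube at (13.5, 15) misses the remaining region (no effect) — 1 connected region. The outline is a single polygon with 4 vertices. Extrusion per mm of travel: 0.6 × 0.3 / (π × 0.875²) = 0.074835. Accumulating E over each segment gives final E = 2.7689.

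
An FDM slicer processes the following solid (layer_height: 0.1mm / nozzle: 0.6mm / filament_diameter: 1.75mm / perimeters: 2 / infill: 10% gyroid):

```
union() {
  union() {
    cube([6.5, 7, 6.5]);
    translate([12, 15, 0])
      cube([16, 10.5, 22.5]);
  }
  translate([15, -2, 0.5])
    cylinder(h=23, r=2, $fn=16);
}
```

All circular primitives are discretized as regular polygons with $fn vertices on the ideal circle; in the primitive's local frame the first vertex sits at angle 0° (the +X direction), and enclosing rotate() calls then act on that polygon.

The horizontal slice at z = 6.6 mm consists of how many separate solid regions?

At z = 6.6 mm: the cube is not intersected at this z (z outside [0, 6.5]); the cube at (12, 15) (footprint 16×10.5) is included at this height; Combining (union): only the 16×10.5 cube at (12, 15) is present, so the union is just that shape — 1 connected region; the cylinder at (15, -2): section is a regular 16-gon, circumradius r=2; Combining (union): the 2 present regions are separate (no shared area or edge), so areas and boundary lengths simply add and each stays a separate island — 2 connected regions. The result has 2 disconnected regions.

2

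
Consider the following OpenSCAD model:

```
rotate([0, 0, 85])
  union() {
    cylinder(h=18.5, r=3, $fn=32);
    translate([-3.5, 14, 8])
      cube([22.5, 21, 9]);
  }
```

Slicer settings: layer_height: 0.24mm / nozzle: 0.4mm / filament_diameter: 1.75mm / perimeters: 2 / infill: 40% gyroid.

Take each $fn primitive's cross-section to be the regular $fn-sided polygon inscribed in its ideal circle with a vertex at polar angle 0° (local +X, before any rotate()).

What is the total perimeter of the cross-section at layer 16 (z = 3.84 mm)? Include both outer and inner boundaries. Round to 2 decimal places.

18.82 mm

At z = 3.84 mm: the r=3 cylinder contributes a regular 32-gon of circumradius 3 (perimeter = 2·32·3.000·sin(180°/32) = 18.82 mm); the cube at (-3.5, 14) does not reach this height (z outside [8, 17]); Merging all regions: only the r=3 cylinder is present, so the union is just that shape — boundary = 18.82 mm; (rotated 85° about Z; rotation is an isometry so areas/perimeters/island counts are preserved). Overall, the cross-section is a single solid region. Total boundary length (outer) = 18.82 mm.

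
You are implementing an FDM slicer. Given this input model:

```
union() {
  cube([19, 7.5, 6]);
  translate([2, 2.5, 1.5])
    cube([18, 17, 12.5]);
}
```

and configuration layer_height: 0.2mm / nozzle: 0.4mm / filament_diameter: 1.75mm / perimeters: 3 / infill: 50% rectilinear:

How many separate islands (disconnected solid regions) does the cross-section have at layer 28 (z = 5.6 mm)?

At z = 5.6 mm: the 19×7.5 cube contributes its full rectangle; the cube at (2, 2.5) is present — its section is the full 18×17 rectangle; Merging all regions: the regions partially overlap (shared area 85.00 mm²), so overlapping operands fuse into one piece — 1 connected region. Overall, the cross-section is a single solid region. Island count = 1.

1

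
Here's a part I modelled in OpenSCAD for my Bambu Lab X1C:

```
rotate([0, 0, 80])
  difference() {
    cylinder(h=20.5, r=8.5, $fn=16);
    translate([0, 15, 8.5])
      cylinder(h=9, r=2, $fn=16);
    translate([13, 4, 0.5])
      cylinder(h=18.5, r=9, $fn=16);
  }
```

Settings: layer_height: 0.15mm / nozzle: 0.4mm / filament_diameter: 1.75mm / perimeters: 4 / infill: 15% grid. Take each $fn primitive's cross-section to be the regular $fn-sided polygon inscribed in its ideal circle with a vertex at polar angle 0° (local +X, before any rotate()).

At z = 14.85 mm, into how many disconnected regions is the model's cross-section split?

At z = 14.85 mm: the r=8.5 cylinder gives a regular 16-gon of circumradius 8.5 (constant along its height); the cylinder at (0, 15): section is a regular 16-gon, circumradius r=2; the r=9 cylinder at (13, 4) contributes a regular 16-gon of circumradius 9; Taking the first minus the rest: starting from the r=8.5 cylinder, the r=2 cylinder at (0, 15) misses the remaining region (no effect); the r=9 cylinder at (13, 4) partially overlaps it — only the 26.66 mm² overlap (of its 247.98 mm²) is removed, clipping the outline — 1 connected region; (rotated 80° about Z; rotation is an isometry so areas/perimeters/island counts are preserved). The result has 1 disconnected region.

1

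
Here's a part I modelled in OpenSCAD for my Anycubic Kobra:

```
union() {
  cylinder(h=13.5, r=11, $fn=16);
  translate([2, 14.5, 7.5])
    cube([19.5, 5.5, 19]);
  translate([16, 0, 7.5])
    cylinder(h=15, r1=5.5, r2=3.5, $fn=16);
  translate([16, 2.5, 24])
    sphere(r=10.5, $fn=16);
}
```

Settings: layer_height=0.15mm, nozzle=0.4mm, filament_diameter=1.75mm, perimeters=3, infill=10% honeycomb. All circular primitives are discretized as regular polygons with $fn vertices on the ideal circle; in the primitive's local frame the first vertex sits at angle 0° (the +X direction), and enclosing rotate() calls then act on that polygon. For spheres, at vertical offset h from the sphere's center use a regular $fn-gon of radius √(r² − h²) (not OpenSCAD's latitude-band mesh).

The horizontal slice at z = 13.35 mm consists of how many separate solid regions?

3

At z = 13.35 mm: the cylinder: section is a regular 16-gon, circumradius r=11; the cube at (2, 14.5) (footprint 19.5×5.5) is included at this height; the cone at (16, 0) (r1=5.5→r2=3.5) has section circumradius 4.720 here — a regular 16-gon; the sphere at (16, 2.5) is absent (|z−center|=10.650 > r=10.5); Combining (union): the 3 present regions are separate (no shared area or edge), so areas and boundary lengths simply add and each stays a separate island — 3 connected regions. The result has 3 disconnected regions.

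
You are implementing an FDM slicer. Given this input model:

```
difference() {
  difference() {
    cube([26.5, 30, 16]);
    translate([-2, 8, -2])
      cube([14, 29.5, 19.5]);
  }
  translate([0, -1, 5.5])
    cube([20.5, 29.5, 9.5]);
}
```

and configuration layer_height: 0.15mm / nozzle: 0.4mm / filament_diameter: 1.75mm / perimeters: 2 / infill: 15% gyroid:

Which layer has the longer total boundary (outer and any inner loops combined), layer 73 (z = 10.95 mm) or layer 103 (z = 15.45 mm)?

layer 103 (z = 15.45 mm)

Layer 73 (z = 10.95): the cube is present — its section is the full 26.5×30 rectangle (perimeter 113.00 mm); the cube at (-2, 8) is present — its section is the full 14×29.5 rectangle (perimeter 87.00 mm); Taking the first minus the rest: starting from the 26.5×30 cube, the 14×29.5 cube at (-2, 8) partially overlaps it — only the 264.00 mm² overlap (of its 413.00 mm²) is removed, clipping the outline — boundary = 113.00 mm; the cube at (0, -1) is present — its section is the full 20.5×29.5 rectangle (perimeter 100.00 mm); Taking the first minus the rest: starting from the result so far, the 20.5×29.5 cube at (0, -1) partially overlaps it — only the 338.25 mm² overlap (of its 604.75 mm²) is removed, clipping the outline — boundary = 89.00 mm. So its perimeter = 89.00 mm. Layer 103 (z = 15.45): the cube is present — its section is the full 26.5×30 rectangle (perimeter 113.00 mm); the 14×29.5 cube at (-2, 8) contributes its full rectangle (perimeter 87.00 mm); After the difference (first − rest): starting from the 26.5×30 cube, the 14×29.5 cube at (-2, 8) partially overlaps it — only the 264.00 mm² overlap (of its 413.00 mm²) is removed, clipping the outline — boundary = 113.00 mm; the cube at (0, -1) does not reach this height (z outside [5.5, 15]); Subtracting the remaining from the first: none of the subtracted shapes is present at this height, so that combined region is unchanged — boundary = 113.00 mm. So its perimeter = 113.00 mm. Layer 103 is larger (113.00 vs 89.00 mm).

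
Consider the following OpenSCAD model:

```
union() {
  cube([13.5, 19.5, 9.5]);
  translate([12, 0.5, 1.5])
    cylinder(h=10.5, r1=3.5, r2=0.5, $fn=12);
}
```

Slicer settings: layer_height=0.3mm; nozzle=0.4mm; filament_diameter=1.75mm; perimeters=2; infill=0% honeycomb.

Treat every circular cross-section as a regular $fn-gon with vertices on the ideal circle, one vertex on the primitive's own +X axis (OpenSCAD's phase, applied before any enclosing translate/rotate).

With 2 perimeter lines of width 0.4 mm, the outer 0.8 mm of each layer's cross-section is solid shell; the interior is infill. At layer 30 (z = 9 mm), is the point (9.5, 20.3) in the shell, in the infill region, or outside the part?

outside

At z = 9 mm: the cube (footprint 13.5×19.5) is included at this height; the cone at (12, 0.5) (r1=3.5→r2=0.5) has section circumradius 1.357 here — a regular 12-gon; Combining (union): the regions partially overlap (shared area 4.05 mm²), so overlapping operands fuse into one piece — 1 connected region. Overall, the cross-section is a single solid region. The nearest boundary edge runs (0.00, 19.50)→(13.50, 19.50); distance from the point to it = 0.80 mm. The point is not inside any of the regions above, so it lies outside the cross-section (0.80 mm from the nearest boundary).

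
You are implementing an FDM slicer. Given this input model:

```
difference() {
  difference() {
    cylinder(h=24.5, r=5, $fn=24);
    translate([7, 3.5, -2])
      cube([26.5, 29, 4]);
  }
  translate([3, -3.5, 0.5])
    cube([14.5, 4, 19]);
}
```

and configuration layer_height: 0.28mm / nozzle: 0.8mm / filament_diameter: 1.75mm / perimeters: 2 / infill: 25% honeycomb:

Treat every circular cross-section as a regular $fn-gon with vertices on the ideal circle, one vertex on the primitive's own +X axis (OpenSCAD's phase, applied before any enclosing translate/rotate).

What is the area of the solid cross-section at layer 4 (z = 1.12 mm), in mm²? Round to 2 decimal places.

At z = 1.12 mm: the r=5 cylinder contributes a regular 24-gon of circumradius 5 (area = (24/2)·5.000²·sin(360°/24) = 77.65 mm²); the 26.5×29 cube at (7, 3.5) contributes its full rectangle (area 768.50 mm²); After the difference (first − rest): starting from the r=5 cylinder (77.65 mm²), the 26.5×29 cube at (7, 3.5) misses the remaining region (no effect) — area = 77.65 mm²; the cube at (3, -3.5) is present — its section is the full 14.5×4 rectangle (area 58.00 mm²); After the difference (first − rest): starting from that combined region (77.65 mm²), the 14.5×4 cube at (3, -3.5) partially overlaps it — only the 6.31 mm² overlap (of its 58.00 mm²) is removed, clipping the outline — area = 71.33 mm². Overall, the cross-section is a single solid region. Net area = 71.33 mm².

71.33 mm²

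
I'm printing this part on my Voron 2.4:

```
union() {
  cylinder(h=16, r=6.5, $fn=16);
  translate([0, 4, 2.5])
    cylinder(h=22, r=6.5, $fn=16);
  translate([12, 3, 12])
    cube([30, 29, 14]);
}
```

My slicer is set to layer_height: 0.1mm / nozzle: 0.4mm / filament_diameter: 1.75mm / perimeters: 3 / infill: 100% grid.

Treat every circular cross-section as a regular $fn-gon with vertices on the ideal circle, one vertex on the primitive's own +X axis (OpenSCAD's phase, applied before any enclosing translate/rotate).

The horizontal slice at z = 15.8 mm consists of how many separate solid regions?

2

At z = 15.8 mm: the r=6.5 cylinder gives a regular 16-gon of circumradius 6.5 (constant along its height); the r=6.5 cylinder at (0, 4) contributes a regular 16-gon of circumradius 6.5; the cube at (12, 3) (footprint 30×29) is included at this height; Taking the union: the regions partially overlap (shared area 78.94 mm²), so overlapping operands fuse into one piece — 2 connected regions. The result has 2 disconnected regions.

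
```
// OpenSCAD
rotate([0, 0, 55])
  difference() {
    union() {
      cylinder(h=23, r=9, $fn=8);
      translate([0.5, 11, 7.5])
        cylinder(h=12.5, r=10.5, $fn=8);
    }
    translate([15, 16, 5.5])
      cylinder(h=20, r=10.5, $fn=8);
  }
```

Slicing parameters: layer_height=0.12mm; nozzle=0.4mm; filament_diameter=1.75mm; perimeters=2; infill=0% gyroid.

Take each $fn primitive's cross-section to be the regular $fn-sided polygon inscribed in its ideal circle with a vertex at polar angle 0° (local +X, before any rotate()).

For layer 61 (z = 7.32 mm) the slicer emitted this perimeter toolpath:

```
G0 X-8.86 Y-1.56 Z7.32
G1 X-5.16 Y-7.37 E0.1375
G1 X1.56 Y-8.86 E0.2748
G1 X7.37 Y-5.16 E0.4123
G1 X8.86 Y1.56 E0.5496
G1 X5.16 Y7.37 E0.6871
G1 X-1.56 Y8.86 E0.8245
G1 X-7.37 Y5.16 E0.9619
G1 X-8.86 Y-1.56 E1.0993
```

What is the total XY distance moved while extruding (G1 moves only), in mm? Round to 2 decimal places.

Sum the Euclidean lengths of each G1 segment: total = 55.09 mm.

55.09 mm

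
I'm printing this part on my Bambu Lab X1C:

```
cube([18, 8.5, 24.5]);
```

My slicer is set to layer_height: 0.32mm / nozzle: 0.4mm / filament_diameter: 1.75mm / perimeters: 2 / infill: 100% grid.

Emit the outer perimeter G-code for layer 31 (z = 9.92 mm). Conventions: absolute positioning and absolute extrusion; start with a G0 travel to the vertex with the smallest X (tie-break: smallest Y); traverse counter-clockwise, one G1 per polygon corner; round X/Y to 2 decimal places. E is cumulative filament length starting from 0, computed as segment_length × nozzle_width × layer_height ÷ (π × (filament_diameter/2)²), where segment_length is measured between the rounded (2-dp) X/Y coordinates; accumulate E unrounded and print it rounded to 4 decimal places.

G0 X0.00 Y0.00 Z9.92
G1 X18.00 Y0.00 E0.9579
G1 X18.00 Y8.50 E1.4102
G1 X0.00 Y8.50 E2.3681
G1 X0.00 Y0.00 E2.8205

At z = 9.92 mm: the cube is present — its section is the full 18×8.5 rectangle. The outline is a single polygon with 4 vertices. Extrusion per mm of travel: 0.4 × 0.32 / (π × 0.875²) = 0.053216. Accumulating E over each segment gives final E = 2.8205.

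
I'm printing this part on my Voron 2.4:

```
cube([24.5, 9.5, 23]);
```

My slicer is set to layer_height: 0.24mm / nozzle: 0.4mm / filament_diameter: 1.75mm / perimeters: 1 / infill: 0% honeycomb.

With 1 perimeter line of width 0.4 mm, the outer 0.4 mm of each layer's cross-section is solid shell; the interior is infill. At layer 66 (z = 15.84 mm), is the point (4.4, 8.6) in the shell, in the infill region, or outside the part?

At z = 15.84 mm: the 24.5×9.5 cube contributes its full rectangle. Overall, the cross-section is a single solid region. The nearest boundary edge runs (24.50, 9.50)→(0.00, 9.50); distance from the point to it = 0.90 mm. The point is inside the cross-section and 0.90 mm from the nearest boundary — more than the 0.4 mm shell width (1 × 0.4), so it's in the infill interior.

infill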